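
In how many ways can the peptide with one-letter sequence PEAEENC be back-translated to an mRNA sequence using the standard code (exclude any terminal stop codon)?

Pro: 4 codons.
Glu: 2 codons.
Ala: 4 codons.
Glu: 2 codons.
Glu: 2 codons.
Asn: 2 codons.
Cys: 2 codons.
4 × 2 × 4 × 2 × 2 × 2 × 2 = 512.

512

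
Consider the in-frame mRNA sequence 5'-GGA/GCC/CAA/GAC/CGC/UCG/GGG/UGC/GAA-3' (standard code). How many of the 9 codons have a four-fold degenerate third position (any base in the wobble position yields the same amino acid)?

Codon 1 GGA (Gly): third position 4-fold.
Codon 2 GCC (Ala): third position 4-fold.
Codon 3 CAA (Gln): third position 2-fold.
Codon 4 GAC (Asp): third position 2-fold.
Codon 5 CGC (Arg): third position 4-fold.
Codon 6 UCG (Ser): third position 4-fold.
Codon 7 GGG (Gly): third position 4-fold.
Codon 8 UGC (Cys): third position 2-fold.
Codon 9 GAA (Glu): third position 2-fold.
Four-fold degenerate third positions: 5.

5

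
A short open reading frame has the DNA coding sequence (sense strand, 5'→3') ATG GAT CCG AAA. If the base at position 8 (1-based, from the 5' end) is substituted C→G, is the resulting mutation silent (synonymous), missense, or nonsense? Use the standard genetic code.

missense

Position 8 falls in codon 3: CCG → Pro.
After the substitution the codon is CGG → Arg.
Pro ≠ Arg, so this is a missense mutation.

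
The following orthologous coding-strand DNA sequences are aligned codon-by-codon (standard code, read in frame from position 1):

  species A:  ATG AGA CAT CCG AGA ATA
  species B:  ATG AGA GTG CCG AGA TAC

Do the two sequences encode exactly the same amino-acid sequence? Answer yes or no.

Codon 1: ATG Met / ATG Met — identical.
Codon 2: AGA Arg / AGA Arg — identical.
Codon 3: CAT His / GTG Val — nonsynonymous.
Codon 4: CCG Pro / CCG Pro — identical.
Codon 5: AGA Arg / AGA Arg — identical.
Codon 6: ATA Ile / TAC Tyr — nonsynonymous.
Nonsynonymous differences: 2 → different protein.

no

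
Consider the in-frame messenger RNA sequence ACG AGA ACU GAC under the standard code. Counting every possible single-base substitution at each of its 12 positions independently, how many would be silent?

9

Codon 1 (ACG, Thr): 3 synonymous substitutions.
Codon 2 (AGA, Arg): 2 synonymous substitutions.
Codon 3 (ACU, Thr): 3 synonymous substitutions.
Codon 4 (GAC, Asp): 1 synonymous substitution.
Total: 3 + 2 + 3 + 1 = 9.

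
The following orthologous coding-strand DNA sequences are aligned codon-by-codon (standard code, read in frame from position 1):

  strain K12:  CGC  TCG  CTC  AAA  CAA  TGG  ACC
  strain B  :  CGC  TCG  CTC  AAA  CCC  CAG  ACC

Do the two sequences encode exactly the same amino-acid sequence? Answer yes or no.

no

Codon 1: CGC Arg / CGC Arg — identical.
Codon 2: TCG Ser / TCG Ser — identical.
Codon 3: CTC Leu / CTC Leu — identical.
Codon 4: AAA Lys / AAA Lys — identical.
Codon 5: CAA Gln / CCC Pro — nonsynonymous.
Codon 6: TGG Trp / CAG Gln — nonsynonymous.
Codon 7: ACC Thr / ACC Thr — identical.
Nonsynonymous differences: 2 → different protein.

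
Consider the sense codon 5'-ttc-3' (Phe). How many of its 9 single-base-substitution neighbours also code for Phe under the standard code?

1

Position 1: none → 0 synonymous.
Position 2: none → 0 synonymous.
Position 3: TTT → 1 synonymous.
Total: 0 + 0 + 1 = 1.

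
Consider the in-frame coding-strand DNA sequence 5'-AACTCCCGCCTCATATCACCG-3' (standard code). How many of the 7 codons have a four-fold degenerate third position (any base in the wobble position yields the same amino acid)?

5

Codon 1 AAC (Asn): third position 2-fold.
Codon 2 TCC (Ser): third position 4-fold.
Codon 3 CGC (Arg): third position 4-fold.
Codon 4 CTC (Leu): third position 4-fold.
Codon 5 ATA (Ile): third position 3-fold.
Codon 6 TCA (Ser): third position 4-fold.
Codon 7 CCG (Pro): third position 4-fold.
Four-fold degenerate third positions: 5.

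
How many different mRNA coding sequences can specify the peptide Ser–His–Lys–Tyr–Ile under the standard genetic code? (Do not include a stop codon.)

144

Ser: 6 codons.
His: 2 codons.
Lys: 2 codons.
Tyr: 2 codons.
Ile: 3 codons.
6 × 2 × 2 × 2 × 3 = 144.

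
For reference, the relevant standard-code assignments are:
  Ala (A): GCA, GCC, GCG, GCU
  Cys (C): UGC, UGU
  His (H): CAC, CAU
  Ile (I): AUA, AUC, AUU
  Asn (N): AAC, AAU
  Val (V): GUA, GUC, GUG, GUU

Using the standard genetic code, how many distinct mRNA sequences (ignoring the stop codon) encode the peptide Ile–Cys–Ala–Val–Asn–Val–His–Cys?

3072

Ile: 3 codons.
Cys: 2 codons.
Ala: 4 codons.
Val: 4 codons.
Asn: 2 codons.
Val: 4 codons.
His: 2 codons.
Cys: 2 codons.
3 × 2 × 4 × 4 × 2 × 4 × 2 × 2 = 3072.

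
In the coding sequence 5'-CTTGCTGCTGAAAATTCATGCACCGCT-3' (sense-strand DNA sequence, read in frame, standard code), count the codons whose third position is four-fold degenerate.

6

Codon 1 CTT (Leu): third position 4-fold.
Codon 2 GCT (Ala): third position 4-fold.
Codon 3 GCT (Ala): third position 4-fold.
Codon 4 GAA (Glu): third position 2-fold.
Codon 5 AAT (Asn): third position 2-fold.
Codon 6 TCA (Ser): third position 4-fold.
Codon 7 TGC (Cys): third position 2-fold.
Codon 8 ACC (Thr): third position 4-fold.
Codon 9 GCT (Ala): third position 4-fold.
Four-fold degenerate third positions: 6.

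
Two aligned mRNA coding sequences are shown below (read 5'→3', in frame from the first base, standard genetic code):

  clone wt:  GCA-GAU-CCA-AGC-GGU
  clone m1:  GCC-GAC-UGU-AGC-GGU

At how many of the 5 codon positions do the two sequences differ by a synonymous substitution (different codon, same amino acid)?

2

Codon 1: GCA Ala / GCC Ala — synonymous.
Codon 2: GAU Asp / GAC Asp — synonymous.
Codon 3: CCA Pro / UGU Cys — nonsynonymous.
Codon 4: AGC Ser / AGC Ser — identical.
Codon 5: GGU Gly / GGU Gly — identical.
Synonymous differences: 2.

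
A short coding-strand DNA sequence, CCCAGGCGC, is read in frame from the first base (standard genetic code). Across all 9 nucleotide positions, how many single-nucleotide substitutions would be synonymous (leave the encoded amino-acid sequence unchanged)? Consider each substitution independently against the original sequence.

8

Codon 1 (CCC, Pro): 3 synonymous substitutions.
Codon 2 (AGG, Arg): 2 synonymous substitutions.
Codon 3 (CGC, Arg): 3 synonymous substitutions.
Total: 3 + 2 + 3 = 8.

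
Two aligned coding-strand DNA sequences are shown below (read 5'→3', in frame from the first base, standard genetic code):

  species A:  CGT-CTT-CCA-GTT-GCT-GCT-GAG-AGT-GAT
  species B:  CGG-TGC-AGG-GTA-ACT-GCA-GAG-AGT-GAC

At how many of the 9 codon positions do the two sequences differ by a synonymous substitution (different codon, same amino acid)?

Codon 1: CGT Arg / CGG Arg — synonymous.
Codon 2: CTT Leu / TGC Cys — nonsynonymous.
Codon 3: CCA Pro / AGG Arg — nonsynonymous.
Codon 4: GTT Val / GTA Val — synonymous.
Codon 5: GCT Ala / ACT Thr — nonsynonymous.
Codon 6: GCT Ala / GCA Ala — synonymous.
Codon 7: GAG Glu / GAG Glu — identical.
Codon 8: AGT Ser / AGT Ser — identical.
Codon 9: GAT Asp / GAC Asp — synonymous.
Synonymous differences: 4.

4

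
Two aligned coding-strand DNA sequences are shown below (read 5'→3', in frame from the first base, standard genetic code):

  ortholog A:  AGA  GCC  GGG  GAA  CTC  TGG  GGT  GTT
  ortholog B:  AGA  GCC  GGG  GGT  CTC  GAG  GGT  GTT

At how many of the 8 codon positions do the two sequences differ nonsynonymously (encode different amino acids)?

Codon 1: AGA Arg / AGA Arg — identical.
Codon 2: GCC Ala / GCC Ala — identical.
Codon 3: GGG Gly / GGG Gly — identical.
Codon 4: GAA Glu / GGT Gly — nonsynonymous.
Codon 5: CTC Leu / CTC Leu — identical.
Codon 6: TGG Trp / GAG Glu — nonsynonymous.
Codon 7: GGT Gly / GGT Gly — identical.
Codon 8: GTT Val / GTT Val — identical.
Nonsynonymous differences: 2.

2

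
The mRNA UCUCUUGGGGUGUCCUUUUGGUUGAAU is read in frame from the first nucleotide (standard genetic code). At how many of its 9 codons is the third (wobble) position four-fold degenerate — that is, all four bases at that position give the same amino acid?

Codon 1 UCU (Ser): third position 4-fold.
Codon 2 CUU (Leu): third position 4-fold.
Codon 3 GGG (Gly): third position 4-fold.
Codon 4 GUG (Val): third position 4-fold.
Codon 5 UCC (Ser): third position 4-fold.
Codon 6 UUU (Phe): third position 2-fold.
Codon 7 UGG (Trp): third position 1-fold.
Codon 8 UUG (Leu): third position 2-fold.
Codon 9 AAU (Asn): third position 2-fold.
Four-fold degenerate third positions: 5.

5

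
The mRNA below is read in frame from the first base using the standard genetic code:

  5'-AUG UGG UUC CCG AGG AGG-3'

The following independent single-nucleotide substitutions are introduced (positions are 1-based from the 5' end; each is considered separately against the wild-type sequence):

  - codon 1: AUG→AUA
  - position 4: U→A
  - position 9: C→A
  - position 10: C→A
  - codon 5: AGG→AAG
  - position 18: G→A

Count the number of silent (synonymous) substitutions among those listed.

1

Codon 1: AUG (Met) → AUA (Ile) — missense.
Codon 2: UGG (Trp) → AGG (Arg) — missense.
Codon 3: UUC (Phe) → UUA (Leu) — missense.
Codon 4: CCG (Pro) → ACG (Thr) — missense.
Codon 5: AGG (Arg) → AAG (Lys) — missense.
Codon 6: AGG (Arg) → AGA (Arg) — synonymous.
Synonymous: 1 of 6.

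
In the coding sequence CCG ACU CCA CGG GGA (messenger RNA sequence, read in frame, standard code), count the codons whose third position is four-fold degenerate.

Codon 1 CCG (Pro): third position 4-fold.
Codon 2 ACU (Thr): third position 4-fold.
Codon 3 CCA (Pro): third position 4-fold.
Codon 4 CGG (Arg): third position 4-fold.
Codon 5 GGA (Gly): third position 4-fold.
Four-fold degenerate third positions: 5.

5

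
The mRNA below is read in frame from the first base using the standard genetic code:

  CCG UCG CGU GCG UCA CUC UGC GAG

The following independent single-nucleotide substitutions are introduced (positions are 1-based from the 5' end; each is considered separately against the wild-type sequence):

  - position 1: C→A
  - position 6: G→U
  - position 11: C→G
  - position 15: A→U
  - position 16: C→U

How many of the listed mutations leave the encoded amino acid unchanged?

2

Codon 1: CCG (Pro) → ACG (Thr) — missense.
Codon 2: UCG (Ser) → UCU (Ser) — synonymous.
Codon 4: GCG (Ala) → GGG (Gly) — missense.
Codon 5: UCA (Ser) → UCU (Ser) — synonymous.
Codon 6: CUC (Leu) → UUC (Phe) — missense.
Synonymous: 2 of 5.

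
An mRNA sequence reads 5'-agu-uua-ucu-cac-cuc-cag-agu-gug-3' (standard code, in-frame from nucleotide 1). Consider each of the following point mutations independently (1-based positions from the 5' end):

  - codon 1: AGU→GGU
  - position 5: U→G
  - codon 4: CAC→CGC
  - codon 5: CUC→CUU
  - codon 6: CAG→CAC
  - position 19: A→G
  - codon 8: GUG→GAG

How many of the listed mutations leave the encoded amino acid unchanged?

1

Codon 1: AGU (Ser) → GGU (Gly) — missense.
Codon 2: UUA (Leu) → UGA (Stop) — nonsense.
Codon 4: CAC (His) → CGC (Arg) — missense.
Codon 5: CUC (Leu) → CUU (Leu) — synonymous.
Codon 6: CAG (Gln) → CAC (His) — missense.
Codon 7: AGU (Ser) → GGU (Gly) — missense.
Codon 8: GUG (Val) → GAG (Glu) — missense.
Synonymous: 1 of 7.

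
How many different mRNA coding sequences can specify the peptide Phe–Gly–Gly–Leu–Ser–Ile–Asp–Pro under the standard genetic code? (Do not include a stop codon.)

27648

Phe: 2 codons.
Gly: 4 codons.
Gly: 4 codons.
Leu: 6 codons.
Ser: 6 codons.
Ile: 3 codons.
Asp: 2 codons.
Pro: 4 codons.
2 × 4 × 4 × 6 × 6 × 3 × 2 × 4 = 27648.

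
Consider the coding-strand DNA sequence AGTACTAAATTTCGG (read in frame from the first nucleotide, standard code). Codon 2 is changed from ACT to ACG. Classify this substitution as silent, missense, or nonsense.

Position 6 falls in codon 2: ACT → Thr.
After the substitution the codon is ACG → Thr.
Both encode Thr, so the change is synonymous.

silent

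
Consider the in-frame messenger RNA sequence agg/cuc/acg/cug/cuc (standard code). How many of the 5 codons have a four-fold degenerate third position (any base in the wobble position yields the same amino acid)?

4

Codon 1 AGG (Arg): third position 2-fold.
Codon 2 CUC (Leu): third position 4-fold.
Codon 3 ACG (Thr): third position 4-fold.
Codon 4 CUG (Leu): third position 4-fold.
Codon 5 CUC (Leu): third position 4-fold.
Four-fold degenerate third positions: 4.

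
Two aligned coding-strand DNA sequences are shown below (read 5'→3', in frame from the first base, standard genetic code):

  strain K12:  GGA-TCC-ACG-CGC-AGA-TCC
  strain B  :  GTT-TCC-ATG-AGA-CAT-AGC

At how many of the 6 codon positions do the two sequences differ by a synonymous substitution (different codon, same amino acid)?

Codon 1: GGA Gly / GTT Val — nonsynonymous.
Codon 2: TCC Ser / TCC Ser — identical.
Codon 3: ACG Thr / ATG Met — nonsynonymous.
Codon 4: CGC Arg / AGA Arg — synonymous.
Codon 5: AGA Arg / CAT His — nonsynonymous.
Codon 6: TCC Ser / AGC Ser — synonymous.
Synonymous differences: 2.

2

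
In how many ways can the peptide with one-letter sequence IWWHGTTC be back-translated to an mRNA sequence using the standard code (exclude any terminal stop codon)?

768

Ile: 3 codons.
Trp: 1 codon.
Trp: 1 codon.
His: 2 codons.
Gly: 4 codons.
Thr: 4 codons.
Thr: 4 codons.
Cys: 2 codons.
3 × 1 × 1 × 2 × 4 × 4 × 4 × 2 = 768.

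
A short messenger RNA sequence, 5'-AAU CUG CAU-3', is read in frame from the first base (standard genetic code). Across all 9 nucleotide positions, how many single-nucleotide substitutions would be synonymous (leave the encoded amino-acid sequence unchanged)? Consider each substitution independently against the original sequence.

Codon 1 (AAU, Asn): 1 synonymous substitution.
Codon 2 (CUG, Leu): 4 synonymous substitutions.
Codon 3 (CAU, His): 1 synonymous substitution.
Total: 1 + 4 + 1 = 6.

6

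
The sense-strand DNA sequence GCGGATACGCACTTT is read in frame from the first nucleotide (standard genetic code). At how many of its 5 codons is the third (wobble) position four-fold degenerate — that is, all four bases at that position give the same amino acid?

2

Codon 1 GCG (Ala): third position 4-fold.
Codon 2 GAT (Asp): third position 2-fold.
Codon 3 ACG (Thr): third position 4-fold.
Codon 4 CAC (His): third position 2-fold.
Codon 5 TTT (Phe): third position 2-fold.
Four-fold degenerate third positions: 2.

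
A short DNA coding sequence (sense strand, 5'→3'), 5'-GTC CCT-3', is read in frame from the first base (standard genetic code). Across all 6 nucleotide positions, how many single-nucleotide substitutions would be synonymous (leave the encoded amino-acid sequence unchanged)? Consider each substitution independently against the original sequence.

6

Codon 1 (GTC, Val): 3 synonymous substitutions.
Codon 2 (CCT, Pro): 3 synonymous substitutions.
Total: 3 + 3 = 6.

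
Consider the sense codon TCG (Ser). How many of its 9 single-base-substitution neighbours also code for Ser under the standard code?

Position 1: none → 0 synonymous.
Position 2: none → 0 synonymous.
Position 3: TCT, TCC, TCA → 3 synonymous.
Total: 0 + 0 + 3 = 3.

3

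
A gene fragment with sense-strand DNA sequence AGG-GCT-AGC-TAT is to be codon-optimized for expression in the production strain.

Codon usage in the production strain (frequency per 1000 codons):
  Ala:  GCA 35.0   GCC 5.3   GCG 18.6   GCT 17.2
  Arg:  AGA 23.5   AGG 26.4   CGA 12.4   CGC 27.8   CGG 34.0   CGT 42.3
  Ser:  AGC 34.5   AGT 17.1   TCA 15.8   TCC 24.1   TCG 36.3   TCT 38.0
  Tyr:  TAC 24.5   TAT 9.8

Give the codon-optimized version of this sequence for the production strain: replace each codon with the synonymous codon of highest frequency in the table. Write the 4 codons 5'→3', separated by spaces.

Codon 1 (Arg): best is CGT at 42.3.
Codon 2 (Ala): best is GCA at 35.0.
Codon 3 (Ser): best is TCT at 38.0.
Codon 4 (Tyr): best is TAC at 24.5.

CGT GCA TCT TAC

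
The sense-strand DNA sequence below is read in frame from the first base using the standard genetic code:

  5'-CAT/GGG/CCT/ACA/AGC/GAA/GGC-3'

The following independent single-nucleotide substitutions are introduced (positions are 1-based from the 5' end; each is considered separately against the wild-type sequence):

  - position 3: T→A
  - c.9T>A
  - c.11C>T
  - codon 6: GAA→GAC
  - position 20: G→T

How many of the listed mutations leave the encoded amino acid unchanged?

1

Codon 1: CAT (His) → CAA (Gln) — missense.
Codon 3: CCT (Pro) → CCA (Pro) — synonymous.
Codon 4: ACA (Thr) → ATA (Ile) — missense.
Codon 6: GAA (Glu) → GAC (Asp) — missense.
Codon 7: GGC (Gly) → GTC (Val) — missense.
Synonymous: 1 of 5.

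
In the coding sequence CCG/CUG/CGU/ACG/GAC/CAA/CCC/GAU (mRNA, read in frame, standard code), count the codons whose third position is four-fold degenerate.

Codon 1 CCG (Pro): third position 4-fold.
Codon 2 CUG (Leu): third position 4-fold.
Codon 3 CGU (Arg): third position 4-fold.
Codon 4 ACG (Thr): third position 4-fold.
Codon 5 GAC (Asp): third position 2-fold.
Codon 6 CAA (Gln): third position 2-fold.
Codon 7 CCC (Pro): third position 4-fold.
Codon 8 GAU (Asp): third position 2-fold.
Four-fold degenerate third positions: 5.

5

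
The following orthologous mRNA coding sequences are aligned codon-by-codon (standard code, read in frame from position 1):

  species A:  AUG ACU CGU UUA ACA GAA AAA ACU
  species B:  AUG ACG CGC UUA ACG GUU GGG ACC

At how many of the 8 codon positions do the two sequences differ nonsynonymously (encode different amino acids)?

2

Codon 1: AUG Met / AUG Met — identical.
Codon 2: ACU Thr / ACG Thr — synonymous.
Codon 3: CGU Arg / CGC Arg — synonymous.
Codon 4: UUA Leu / UUA Leu — identical.
Codon 5: ACA Thr / ACG Thr — synonymous.
Codon 6: GAA Glu / GUU Val — nonsynonymous.
Codon 7: AAA Lys / GGG Gly — nonsynonymous.
Codon 8: ACU Thr / ACC Thr — synonymous.
Nonsynonymous differences: 2.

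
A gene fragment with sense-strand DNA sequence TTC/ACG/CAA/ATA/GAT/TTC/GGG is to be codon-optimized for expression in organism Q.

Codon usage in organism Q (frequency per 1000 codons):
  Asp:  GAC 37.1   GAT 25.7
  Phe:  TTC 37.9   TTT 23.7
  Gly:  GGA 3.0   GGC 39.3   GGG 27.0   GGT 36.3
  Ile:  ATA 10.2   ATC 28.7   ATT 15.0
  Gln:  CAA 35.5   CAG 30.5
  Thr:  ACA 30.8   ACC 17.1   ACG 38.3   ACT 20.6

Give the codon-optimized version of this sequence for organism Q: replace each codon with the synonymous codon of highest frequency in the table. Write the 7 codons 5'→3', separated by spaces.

Codon 1 (Phe): best is TTC at 37.9.
Codon 2 (Thr): best is ACG at 38.3.
Codon 3 (Gln): best is CAA at 35.5.
Codon 4 (Ile): best is ATC at 28.7.
Codon 5 (Asp): best is GAC at 37.1.
Codon 6 (Phe): best is TTC at 37.9.
Codon 7 (Gly): best is GGC at 39.3.

TTC ACG CAA ATC GAC TTC GGC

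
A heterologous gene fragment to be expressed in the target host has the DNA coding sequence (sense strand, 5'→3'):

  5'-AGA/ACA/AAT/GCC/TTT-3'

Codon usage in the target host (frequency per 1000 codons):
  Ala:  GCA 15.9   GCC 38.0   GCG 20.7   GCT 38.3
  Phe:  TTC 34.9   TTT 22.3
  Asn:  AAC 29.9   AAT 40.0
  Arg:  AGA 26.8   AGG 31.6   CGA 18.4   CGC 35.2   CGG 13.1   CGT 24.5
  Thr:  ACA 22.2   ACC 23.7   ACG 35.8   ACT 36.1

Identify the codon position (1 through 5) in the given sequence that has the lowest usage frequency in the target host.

Codon 1 AGA (Arg): 26.8 per 1000.
Codon 2 ACA (Thr): 22.2 per 1000.
Codon 3 AAT (Asn): 40.0 per 1000.
Codon 4 GCC (Ala): 38.0 per 1000.
Codon 5 TTT (Phe): 22.3 per 1000.
Lowest frequency is 22.2 at codon 2.

2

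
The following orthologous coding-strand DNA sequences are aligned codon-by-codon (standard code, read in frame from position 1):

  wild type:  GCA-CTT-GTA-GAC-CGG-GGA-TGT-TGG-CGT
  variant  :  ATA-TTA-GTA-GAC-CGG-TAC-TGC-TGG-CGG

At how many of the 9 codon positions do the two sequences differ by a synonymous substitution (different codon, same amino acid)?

Codon 1: GCA Ala / ATA Ile — nonsynonymous.
Codon 2: CTT Leu / TTA Leu — synonymous.
Codon 3: GTA Val / GTA Val — identical.
Codon 4: GAC Asp / GAC Asp — identical.
Codon 5: CGG Arg / CGG Arg — identical.
Codon 6: GGA Gly / TAC Tyr — nonsynonymous.
Codon 7: TGT Cys / TGC Cys — synonymous.
Codon 8: TGG Trp / TGG Trp — identical.
Codon 9: CGT Arg / CGG Arg — synonymous.
Synonymous differences: 3.

3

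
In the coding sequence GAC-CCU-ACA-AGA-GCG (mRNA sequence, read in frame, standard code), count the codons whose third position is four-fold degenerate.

3

Codon 1 GAC (Asp): third position 2-fold.
Codon 2 CCU (Pro): third position 4-fold.
Codon 3 ACA (Thr): third position 4-fold.
Codon 4 AGA (Arg): third position 2-fold.
Codon 5 GCG (Ala): third position 4-fold.
Four-fold degenerate third positions: 3.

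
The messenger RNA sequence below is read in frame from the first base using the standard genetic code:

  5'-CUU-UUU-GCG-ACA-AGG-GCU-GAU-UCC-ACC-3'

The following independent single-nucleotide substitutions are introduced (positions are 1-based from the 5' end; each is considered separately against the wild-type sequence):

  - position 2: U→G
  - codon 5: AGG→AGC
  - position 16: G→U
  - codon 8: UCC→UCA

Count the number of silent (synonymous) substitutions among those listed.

Codon 1: CUU (Leu) → CGU (Arg) — missense.
Codon 5: AGG (Arg) → AGC (Ser) — missense.
Codon 6: GCU (Ala) → UCU (Ser) — missense.
Codon 8: UCC (Ser) → UCA (Ser) — synonymous.
Synonymous: 1 of 4.

1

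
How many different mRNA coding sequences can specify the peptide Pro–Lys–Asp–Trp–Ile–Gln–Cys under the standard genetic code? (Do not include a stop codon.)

192

Pro: 4 codons.
Lys: 2 codons.
Asp: 2 codons.
Trp: 1 codon.
Ile: 3 codons.
Gln: 2 codons.
Cys: 2 codons.
4 × 2 × 2 × 1 × 3 × 2 × 2 = 192.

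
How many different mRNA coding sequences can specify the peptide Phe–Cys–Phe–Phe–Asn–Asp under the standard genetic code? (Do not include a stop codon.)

Phe: 2 codons.
Cys: 2 codons.
Phe: 2 codons.
Phe: 2 codons.
Asn: 2 codons.
Asp: 2 codons.
2 × 2 × 2 × 2 × 2 × 2 = 64.

64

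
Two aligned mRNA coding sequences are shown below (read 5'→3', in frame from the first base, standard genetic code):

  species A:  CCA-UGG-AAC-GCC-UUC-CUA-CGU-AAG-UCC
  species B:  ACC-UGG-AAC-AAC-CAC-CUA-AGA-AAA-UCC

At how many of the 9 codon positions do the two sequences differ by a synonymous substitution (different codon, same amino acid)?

Codon 1: CCA Pro / ACC Thr — nonsynonymous.
Codon 2: UGG Trp / UGG Trp — identical.
Codon 3: AAC Asn / AAC Asn — identical.
Codon 4: GCC Ala / AAC Asn — nonsynonymous.
Codon 5: UUC Phe / CAC His — nonsynonymous.
Codon 6: CUA Leu / CUA Leu — identical.
Codon 7: CGU Arg / AGA Arg — synonymous.
Codon 8: AAG Lys / AAA Lys — synonymous.
Codon 9: UCC Ser / UCC Ser — identical.
Synonymous differences: 2.

2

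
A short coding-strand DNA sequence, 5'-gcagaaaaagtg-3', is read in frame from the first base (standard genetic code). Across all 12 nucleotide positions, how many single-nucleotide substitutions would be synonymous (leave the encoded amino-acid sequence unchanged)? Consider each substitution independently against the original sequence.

Codon 1 (GCA, Ala): 3 synonymous substitutions.
Codon 2 (GAA, Glu): 1 synonymous substitution.
Codon 3 (AAA, Lys): 1 synonymous substitution.
Codon 4 (GTG, Val): 3 synonymous substitutions.
Total: 3 + 1 + 1 + 3 = 8.

8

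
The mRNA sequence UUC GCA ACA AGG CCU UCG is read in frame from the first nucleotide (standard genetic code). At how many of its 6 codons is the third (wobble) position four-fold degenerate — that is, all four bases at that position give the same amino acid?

4

Codon 1 UUC (Phe): third position 2-fold.
Codon 2 GCA (Ala): third position 4-fold.
Codon 3 ACA (Thr): third position 4-fold.
Codon 4 AGG (Arg): third position 2-fold.
Codon 5 CCU (Pro): third position 4-fold.
Codon 6 UCG (Ser): third position 4-fold.
Four-fold degenerate third positions: 4.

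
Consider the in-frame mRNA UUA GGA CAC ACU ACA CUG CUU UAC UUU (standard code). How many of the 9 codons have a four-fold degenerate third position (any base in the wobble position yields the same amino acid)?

5

Codon 1 UUA (Leu): third position 2-fold.
Codon 2 GGA (Gly): third position 4-fold.
Codon 3 CAC (His): third position 2-fold.
Codon 4 ACU (Thr): third position 4-fold.
Codon 5 ACA (Thr): third position 4-fold.
Codon 6 CUG (Leu): third position 4-fold.
Codon 7 CUU (Leu): third position 4-fold.
Codon 8 UAC (Tyr): third position 2-fold.
Codon 9 UUU (Phe): third position 2-fold.
Four-fold degenerate third positions: 5.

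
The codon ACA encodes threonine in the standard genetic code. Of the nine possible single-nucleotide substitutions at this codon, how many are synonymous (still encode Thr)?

Position 1: none → 0 synonymous.
Position 2: none → 0 synonymous.
Position 3: ACU, ACC, ACG → 3 synonymous.
Total: 0 + 0 + 3 = 3.

3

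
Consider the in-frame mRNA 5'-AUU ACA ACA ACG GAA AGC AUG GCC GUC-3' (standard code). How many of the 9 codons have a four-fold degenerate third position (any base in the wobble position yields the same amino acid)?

5

Codon 1 AUU (Ile): third position 3-fold.
Codon 2 ACA (Thr): third position 4-fold.
Codon 3 ACA (Thr): third position 4-fold.
Codon 4 ACG (Thr): third position 4-fold.
Codon 5 GAA (Glu): third position 2-fold.
Codon 6 AGC (Ser): third position 2-fold.
Codon 7 AUG (Met): third position 1-fold.
Codon 8 GCC (Ala): third position 4-fold.
Codon 9 GUC (Val): third position 4-fold.
Four-fold degenerate third positions: 5.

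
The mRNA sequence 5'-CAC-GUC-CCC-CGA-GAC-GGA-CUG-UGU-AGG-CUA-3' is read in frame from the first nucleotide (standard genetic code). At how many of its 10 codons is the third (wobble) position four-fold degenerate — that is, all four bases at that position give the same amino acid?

Codon 1 CAC (His): third position 2-fold.
Codon 2 GUC (Val): third position 4-fold.
Codon 3 CCC (Pro): third position 4-fold.
Codon 4 CGA (Arg): third position 4-fold.
Codon 5 GAC (Asp): third position 2-fold.
Codon 6 GGA (Gly): third position 4-fold.
Codon 7 CUG (Leu): third position 4-fold.
Codon 8 UGU (Cys): third position 2-fold.
Codon 9 AGG (Arg): third position 2-fold.
Codon 10 CUA (Leu): third position 4-fold.
Four-fold degenerate third positions: 6.

6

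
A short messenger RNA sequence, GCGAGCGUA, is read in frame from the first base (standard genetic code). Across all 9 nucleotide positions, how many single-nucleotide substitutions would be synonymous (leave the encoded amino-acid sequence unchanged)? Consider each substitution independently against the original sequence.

7

Codon 1 (GCG, Ala): 3 synonymous substitutions.
Codon 2 (AGC, Ser): 1 synonymous substitution.
Codon 3 (GUA, Val): 3 synonymous substitutions.
Total: 3 + 1 + 3 = 7.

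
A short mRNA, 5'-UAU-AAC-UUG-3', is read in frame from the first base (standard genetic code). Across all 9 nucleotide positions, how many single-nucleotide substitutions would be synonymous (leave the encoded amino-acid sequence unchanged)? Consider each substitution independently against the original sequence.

Codon 1 (UAU, Tyr): 1 synonymous substitution.
Codon 2 (AAC, Asn): 1 synonymous substitution.
Codon 3 (UUG, Leu): 2 synonymous substitutions.
Total: 1 + 1 + 2 = 4.

4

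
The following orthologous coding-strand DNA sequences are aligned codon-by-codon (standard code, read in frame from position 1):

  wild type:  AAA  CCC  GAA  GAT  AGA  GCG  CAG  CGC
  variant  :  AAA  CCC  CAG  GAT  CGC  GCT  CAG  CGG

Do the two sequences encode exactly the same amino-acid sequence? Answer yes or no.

Codon 1: AAA Lys / AAA Lys — identical.
Codon 2: CCC Pro / CCC Pro — identical.
Codon 3: GAA Glu / CAG Gln — nonsynonymous.
Codon 4: GAT Asp / GAT Asp — identical.
Codon 5: AGA Arg / CGC Arg — synonymous.
Codon 6: GCG Ala / GCT Ala — synonymous.
Codon 7: CAG Gln / CAG Gln — identical.
Codon 8: CGC Arg / CGG Arg — synonymous.
Nonsynonymous differences: 1 → different protein.

no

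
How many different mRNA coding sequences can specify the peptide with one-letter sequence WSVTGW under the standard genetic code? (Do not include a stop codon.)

384

Trp: 1 codon.
Ser: 6 codons.
Val: 4 codons.
Thr: 4 codons.
Gly: 4 codons.
Trp: 1 codon.
1 × 6 × 4 × 4 × 4 × 1 = 384.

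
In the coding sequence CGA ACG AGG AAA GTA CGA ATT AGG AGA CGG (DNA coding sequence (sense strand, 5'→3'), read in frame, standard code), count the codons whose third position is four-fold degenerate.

Codon 1 CGA (Arg): third position 4-fold.
Codon 2 ACG (Thr): third position 4-fold.
Codon 3 AGG (Arg): third position 2-fold.
Codon 4 AAA (Lys): third position 2-fold.
Codon 5 GTA (Val): third position 4-fold.
Codon 6 CGA (Arg): third position 4-fold.
Codon 7 ATT (Ile): third position 3-fold.
Codon 8 AGG (Arg): third position 2-fold.
Codon 9 AGA (Arg): third position 2-fold.
Codon 10 CGG (Arg): third position 4-fold.
Four-fold degenerate third positions: 5.

5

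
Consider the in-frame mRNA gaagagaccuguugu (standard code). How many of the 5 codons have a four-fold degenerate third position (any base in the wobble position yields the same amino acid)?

1

Codon 1 GAA (Glu): third position 2-fold.
Codon 2 GAG (Glu): third position 2-fold.
Codon 3 ACC (Thr): third position 4-fold.
Codon 4 UGU (Cys): third position 2-fold.
Codon 5 UGU (Cys): third position 2-fold.
Four-fold degenerate third positions: 1.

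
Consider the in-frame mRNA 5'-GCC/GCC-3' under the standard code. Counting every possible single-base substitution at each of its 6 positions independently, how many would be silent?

6

Codon 1 (GCC, Ala): 3 synonymous substitutions.
Codon 2 (GCC, Ala): 3 synonymous substitutions.
Total: 3 + 3 = 6.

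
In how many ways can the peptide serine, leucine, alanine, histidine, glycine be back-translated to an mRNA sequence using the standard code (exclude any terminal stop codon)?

1152

Ser: 6 codons.
Leu: 6 codons.
Ala: 4 codons.
His: 2 codons.
Gly: 4 codons.
6 × 6 × 4 × 2 × 4 = 1152.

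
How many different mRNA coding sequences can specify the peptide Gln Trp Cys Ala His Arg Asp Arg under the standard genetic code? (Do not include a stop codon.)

Gln: 2 codons.
Trp: 1 codon.
Cys: 2 codons.
Ala: 4 codons.
His: 2 codons.
Arg: 6 codons.
Asp: 2 codons.
Arg: 6 codons.
2 × 1 × 2 × 4 × 2 × 6 × 2 × 6 = 2304.

2304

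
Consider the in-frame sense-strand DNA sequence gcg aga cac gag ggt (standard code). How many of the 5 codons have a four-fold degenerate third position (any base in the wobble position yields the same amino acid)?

2

Codon 1 GCG (Ala): third position 4-fold.
Codon 2 AGA (Arg): third position 2-fold.
Codon 3 CAC (His): third position 2-fold.
Codon 4 GAG (Glu): third position 2-fold.
Codon 5 GGT (Gly): third position 4-fold.
Four-fold degenerate third positions: 2.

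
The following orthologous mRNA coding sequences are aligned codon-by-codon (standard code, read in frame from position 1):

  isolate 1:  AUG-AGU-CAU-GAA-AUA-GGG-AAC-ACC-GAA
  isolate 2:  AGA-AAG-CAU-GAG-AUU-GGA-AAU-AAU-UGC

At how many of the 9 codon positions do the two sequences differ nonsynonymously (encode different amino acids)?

Codon 1: AUG Met / AGA Arg — nonsynonymous.
Codon 2: AGU Ser / AAG Lys — nonsynonymous.
Codon 3: CAU His / CAU His — identical.
Codon 4: GAA Glu / GAG Glu — synonymous.
Codon 5: AUA Ile / AUU Ile — synonymous.
Codon 6: GGG Gly / GGA Gly — synonymous.
Codon 7: AAC Asn / AAU Asn — synonymous.
Codon 8: ACC Thr / AAU Asn — nonsynonymous.
Codon 9: GAA Glu / UGC Cys — nonsynonymous.
Nonsynonymous differences: 4.

4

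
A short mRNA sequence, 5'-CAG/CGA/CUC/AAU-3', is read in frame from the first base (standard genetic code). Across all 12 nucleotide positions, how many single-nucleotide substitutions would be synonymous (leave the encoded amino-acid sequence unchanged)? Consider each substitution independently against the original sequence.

9

Codon 1 (CAG, Gln): 1 synonymous substitution.
Codon 2 (CGA, Arg): 4 synonymous substitutions.
Codon 3 (CUC, Leu): 3 synonymous substitutions.
Codon 4 (AAU, Asn): 1 synonymous substitution.
Total: 1 + 4 + 3 + 1 = 9.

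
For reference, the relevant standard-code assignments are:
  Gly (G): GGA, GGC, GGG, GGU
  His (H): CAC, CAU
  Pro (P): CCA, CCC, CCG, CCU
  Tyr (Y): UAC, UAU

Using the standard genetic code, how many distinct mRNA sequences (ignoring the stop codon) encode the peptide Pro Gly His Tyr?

64

Pro: 4 codons.
Gly: 4 codons.
His: 2 codons.
Tyr: 2 codons.
4 × 4 × 2 × 2 = 64.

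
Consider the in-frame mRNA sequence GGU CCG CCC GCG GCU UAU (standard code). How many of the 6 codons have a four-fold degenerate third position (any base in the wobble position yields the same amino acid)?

5

Codon 1 GGU (Gly): third position 4-fold.
Codon 2 CCG (Pro): third position 4-fold.
Codon 3 CCC (Pro): third position 4-fold.
Codon 4 GCG (Ala): third position 4-fold.
Codon 5 GCU (Ala): third position 4-fold.
Codon 6 UAU (Tyr): third position 2-fold.
Four-fold degenerate third positions: 5.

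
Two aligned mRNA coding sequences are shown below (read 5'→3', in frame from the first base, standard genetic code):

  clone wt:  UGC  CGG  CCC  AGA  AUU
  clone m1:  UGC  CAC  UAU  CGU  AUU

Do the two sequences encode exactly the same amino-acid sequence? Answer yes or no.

Codon 1: UGC Cys / UGC Cys — identical.
Codon 2: CGG Arg / CAC His — nonsynonymous.
Codon 3: CCC Pro / UAU Tyr — nonsynonymous.
Codon 4: AGA Arg / CGU Arg — synonymous.
Codon 5: AUU Ile / AUU Ile — identical.
Nonsynonymous differences: 2 → different protein.

no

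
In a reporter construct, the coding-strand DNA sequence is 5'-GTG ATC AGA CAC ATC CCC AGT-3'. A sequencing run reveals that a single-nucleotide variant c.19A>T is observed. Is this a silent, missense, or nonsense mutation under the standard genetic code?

missense

Position 19 falls in codon 7: AGT → Ser.
After the substitution the codon is TGT → Cys.
Ser ≠ Cys, so this is a missense mutation.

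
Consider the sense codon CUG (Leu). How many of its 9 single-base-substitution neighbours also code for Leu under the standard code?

4

Position 1: UUG → 1 synonymous.
Position 2: none → 0 synonymous.
Position 3: CUU, CUC, CUA → 3 synonymous.
Total: 1 + 0 + 3 = 4.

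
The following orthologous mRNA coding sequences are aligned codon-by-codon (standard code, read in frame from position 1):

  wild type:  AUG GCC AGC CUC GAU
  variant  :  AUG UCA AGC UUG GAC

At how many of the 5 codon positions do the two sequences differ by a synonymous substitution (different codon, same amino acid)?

Codon 1: AUG Met / AUG Met — identical.
Codon 2: GCC Ala / UCA Ser — nonsynonymous.
Codon 3: AGC Ser / AGC Ser — identical.
Codon 4: CUC Leu / UUG Leu — synonymous.
Codon 5: GAU Asp / GAC Asp — synonymous.
Synonymous differences: 2.

2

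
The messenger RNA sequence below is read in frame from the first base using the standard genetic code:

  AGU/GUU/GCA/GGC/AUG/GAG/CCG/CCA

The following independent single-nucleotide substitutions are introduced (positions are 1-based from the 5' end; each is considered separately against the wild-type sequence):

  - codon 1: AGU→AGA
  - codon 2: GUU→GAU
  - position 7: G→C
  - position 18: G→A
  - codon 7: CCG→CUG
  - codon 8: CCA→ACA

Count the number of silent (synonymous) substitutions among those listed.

Codon 1: AGU (Ser) → AGA (Arg) — missense.
Codon 2: GUU (Val) → GAU (Asp) — missense.
Codon 3: GCA (Ala) → CCA (Pro) — missense.
Codon 6: GAG (Glu) → GAA (Glu) — synonymous.
Codon 7: CCG (Pro) → CUG (Leu) — missense.
Codon 8: CCA (Pro) → ACA (Thr) — missense.
Synonymous: 1 of 6.

1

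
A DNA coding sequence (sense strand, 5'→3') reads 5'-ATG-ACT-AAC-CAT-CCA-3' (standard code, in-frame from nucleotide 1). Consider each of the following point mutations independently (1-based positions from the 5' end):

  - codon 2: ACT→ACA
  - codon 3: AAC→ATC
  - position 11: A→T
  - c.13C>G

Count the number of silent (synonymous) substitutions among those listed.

Codon 2: ACT (Thr) → ACA (Thr) — synonymous.
Codon 3: AAC (Asn) → ATC (Ile) — missense.
Codon 4: CAT (His) → CTT (Leu) — missense.
Codon 5: CCA (Pro) → GCA (Ala) — missense.
Synonymous: 1 of 4.

1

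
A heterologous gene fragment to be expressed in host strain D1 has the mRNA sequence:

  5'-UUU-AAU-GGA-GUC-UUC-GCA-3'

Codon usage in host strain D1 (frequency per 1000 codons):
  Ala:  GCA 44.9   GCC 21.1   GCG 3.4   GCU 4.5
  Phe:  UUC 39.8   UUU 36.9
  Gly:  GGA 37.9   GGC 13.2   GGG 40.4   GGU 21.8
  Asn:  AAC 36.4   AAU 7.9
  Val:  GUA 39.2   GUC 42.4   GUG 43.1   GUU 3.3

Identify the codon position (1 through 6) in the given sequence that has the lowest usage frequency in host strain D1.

Codon 1 UUU (Phe): 36.9 per 1000.
Codon 2 AAU (Asn): 7.9 per 1000.
Codon 3 GGA (Gly): 37.9 per 1000.
Codon 4 GUC (Val): 42.4 per 1000.
Codon 5 UUC (Phe): 39.8 per 1000.
Codon 6 GCA (Ala): 44.9 per 1000.
Lowest frequency is 7.9 at codon 2.

2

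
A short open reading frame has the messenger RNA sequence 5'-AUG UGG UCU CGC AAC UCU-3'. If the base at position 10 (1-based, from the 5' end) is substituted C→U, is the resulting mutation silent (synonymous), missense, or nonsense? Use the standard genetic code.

missense

Position 10 falls in codon 4: CGC → Arg.
After the substitution the codon is UGC → Cys.
Arg ≠ Cys, so this is a missense mutation.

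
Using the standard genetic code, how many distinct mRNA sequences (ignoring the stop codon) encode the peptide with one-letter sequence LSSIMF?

Leu: 6 codons.
Ser: 6 codons.
Ser: 6 codons.
Ile: 3 codons.
Met: 1 codon.
Phe: 2 codons.
6 × 6 × 6 × 3 × 1 × 2 = 1296.

1296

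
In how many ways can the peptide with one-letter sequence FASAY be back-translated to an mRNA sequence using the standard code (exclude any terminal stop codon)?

384

Phe: 2 codons.
Ala: 4 codons.
Ser: 6 codons.
Ala: 4 codons.
Tyr: 2 codons.
2 × 4 × 6 × 4 × 2 = 384.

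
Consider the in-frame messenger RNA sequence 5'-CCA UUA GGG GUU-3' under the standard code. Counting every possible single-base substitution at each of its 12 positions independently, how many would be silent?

Codon 1 (CCA, Pro): 3 synonymous substitutions.
Codon 2 (UUA, Leu): 2 synonymous substitutions.
Codon 3 (GGG, Gly): 3 synonymous substitutions.
Codon 4 (GUU, Val): 3 synonymous substitutions.
Total: 3 + 2 + 3 + 3 = 11.

11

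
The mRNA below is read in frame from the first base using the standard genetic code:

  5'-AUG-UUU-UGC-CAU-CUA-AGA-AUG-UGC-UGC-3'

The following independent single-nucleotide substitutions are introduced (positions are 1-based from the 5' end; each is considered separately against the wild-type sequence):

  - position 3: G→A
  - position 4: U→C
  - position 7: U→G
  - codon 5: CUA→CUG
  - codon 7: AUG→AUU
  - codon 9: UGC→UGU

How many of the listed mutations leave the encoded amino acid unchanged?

2

Codon 1: AUG (Met) → AUA (Ile) — missense.
Codon 2: UUU (Phe) → CUU (Leu) — missense.
Codon 3: UGC (Cys) → GGC (Gly) — missense.
Codon 5: CUA (Leu) → CUG (Leu) — synonymous.
Codon 7: AUG (Met) → AUU (Ile) — missense.
Codon 9: UGC (Cys) → UGU (Cys) — synonymous.
Synonymous: 2 of 6.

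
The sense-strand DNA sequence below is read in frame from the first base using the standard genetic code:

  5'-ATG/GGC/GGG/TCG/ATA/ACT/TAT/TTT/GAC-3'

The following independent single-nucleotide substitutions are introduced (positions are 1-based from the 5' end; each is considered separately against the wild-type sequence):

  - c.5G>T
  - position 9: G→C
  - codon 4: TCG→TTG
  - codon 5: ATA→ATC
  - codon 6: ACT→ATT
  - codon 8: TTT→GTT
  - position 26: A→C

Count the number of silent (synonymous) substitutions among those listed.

Codon 2: GGC (Gly) → GTC (Val) — missense.
Codon 3: GGG (Gly) → GGC (Gly) — synonymous.
Codon 4: TCG (Ser) → TTG (Leu) — missense.
Codon 5: ATA (Ile) → ATC (Ile) — synonymous.
Codon 6: ACT (Thr) → ATT (Ile) — missense.
Codon 8: TTT (Phe) → GTT (Val) — missense.
Codon 9: GAC (Asp) → GCC (Ala) — missense.
Synonymous: 2 of 7.

2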